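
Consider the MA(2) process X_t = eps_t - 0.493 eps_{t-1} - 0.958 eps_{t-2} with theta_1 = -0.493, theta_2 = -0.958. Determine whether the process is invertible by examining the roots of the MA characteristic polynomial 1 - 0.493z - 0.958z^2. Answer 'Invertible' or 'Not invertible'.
\text{Not invertible}

The MA(q) characteristic polynomial is P(z) = 1 - 0.493z - 0.958z^2.
Invertibility requires all roots to lie outside the unit circle, i.e. |z| > 1 for every root.
Set 1 + (-0.493) z + (-0.958) z^2 = 0, i.e. a z^2 + b z + c = 0 with a = -0.958, b = -0.493, c = 1.
Discriminant D = b^2 - 4ac = (-0.493)^2 - 4*(-0.958)*1 = 0.243049 - (-3.832) = 4.075049.
D >= 0, so the roots are real: z = (-b +/- sqrt(D)) / (2a) = (0.493 +/- 2.018675) / (-1.916).
  z_1 = (0.493 + 2.018675) / (-1.916) = -1.3109,   |z_1| = 1.3109.
  z_2 = (0.493 - 2.018675) / (-1.916) = 0.7963,   |z_2| = 0.7963.
Moduli of all roots: 1.3109, 0.7963.
All moduli strictly greater than 1? No.
Verdict: Not invertible.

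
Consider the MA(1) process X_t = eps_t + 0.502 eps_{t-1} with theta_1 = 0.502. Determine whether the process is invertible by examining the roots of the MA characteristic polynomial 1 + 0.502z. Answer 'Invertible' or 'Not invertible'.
\text{Invertible}

The MA(q) characteristic polynomial is P(z) = 1 + 0.502z.
Invertibility requires all roots to lie outside the unit circle, i.e. |z| > 1 for every root.
This is linear in z: 1 + (0.502) z = 0  =>  z = -1/(0.502) = -1.992032,  |z| = 1.992032.
Moduli of all roots: 1.9920.
All moduli strictly greater than 1? Yes.
Verdict: Invertible.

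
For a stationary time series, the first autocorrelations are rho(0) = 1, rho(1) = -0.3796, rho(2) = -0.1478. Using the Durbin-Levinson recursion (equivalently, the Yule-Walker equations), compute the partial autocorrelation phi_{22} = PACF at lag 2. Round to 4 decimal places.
\phi_{22} = -0.3410

The PACF at lag k is phi_{kk}, the last component of the solution
to the Yule-Walker system G_k phi = r_k where
  (G_k)_{ij} = rho(|i - j|), (r_k)_i = rho(i), i,j = 1..k.
Equivalently, Durbin-Levinson gives phi_{kk} iteratively:
  phi_{11} = rho(1)
  phi_{kk} = [rho(k) - sum_{j=1..k-1} phi_{k-1,j} rho(k-j)]
            / [1 - sum_{j=1..k-1} phi_{k-1,j} rho(j)],
  phi_{k,j} = phi_{k-1,j} - phi_{kk} phi_{k-1,k-j},  j = 1..k-1.
Step k = 1:
  phi_11 = rho(1) = -0.3796.
Step k = 2:
  phi_22 = [rho(2) - phi_11 rho(1)] / [1 - phi_11 rho(1)] = [-0.1478 - (-0.3796)(-0.3796)] / [1 - (-0.3796)(-0.3796)]
         = -0.29189616 / 0.85590384 = -0.341.
Therefore phi_{22} = -0.3410.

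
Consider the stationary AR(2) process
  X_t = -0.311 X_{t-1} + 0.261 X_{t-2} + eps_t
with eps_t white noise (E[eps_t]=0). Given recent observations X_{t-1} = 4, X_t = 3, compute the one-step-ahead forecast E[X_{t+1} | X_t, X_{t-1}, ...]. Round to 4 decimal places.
E[X_{t+1} \mid \mathcal F_t] = 0.1110

For an AR(p) model X_t = c + sum_i phi_i X_{t-i} + eps_t, the
one-step-ahead conditional mean is
  E[X_{t+1} | X_t, ...] = c + sum_i phi_i X_{t+1-i}.
Substitute known values:
  E[X_{t+1} | ...] = (-0.311) * (3) + (0.261) * (4)
                   = 0.1110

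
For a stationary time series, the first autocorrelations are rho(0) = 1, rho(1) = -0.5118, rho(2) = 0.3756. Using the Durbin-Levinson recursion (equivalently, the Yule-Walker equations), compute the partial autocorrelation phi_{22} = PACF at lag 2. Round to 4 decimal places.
\phi_{22} = 0.1540

The PACF at lag k is phi_{kk}, the last component of the solution
to the Yule-Walker system G_k phi = r_k where
  (G_k)_{ij} = rho(|i - j|), (r_k)_i = rho(i), i,j = 1..k.
Equivalently, Durbin-Levinson gives phi_{kk} iteratively:
  phi_{11} = rho(1)
  phi_{kk} = [rho(k) - sum_{j=1..k-1} phi_{k-1,j} rho(k-j)]
            / [1 - sum_{j=1..k-1} phi_{k-1,j} rho(j)],
  phi_{k,j} = phi_{k-1,j} - phi_{kk} phi_{k-1,k-j},  j = 1..k-1.
Step k = 1:
  phi_11 = rho(1) = -0.5118.
Step k = 2:
  phi_22 = [rho(2) - phi_11 rho(1)] / [1 - phi_11 rho(1)] = [0.3756 - (-0.5118)(-0.5118)] / [1 - (-0.5118)(-0.5118)]
         = 0.11366076 / 0.73806076 = 0.154.
Therefore phi_{22} = 0.1540.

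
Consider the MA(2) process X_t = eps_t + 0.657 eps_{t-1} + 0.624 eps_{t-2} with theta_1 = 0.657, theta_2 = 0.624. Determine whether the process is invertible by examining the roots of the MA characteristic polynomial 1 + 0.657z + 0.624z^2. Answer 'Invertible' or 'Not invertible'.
\text{Invertible}

The MA(q) characteristic polynomial is P(z) = 1 + 0.657z + 0.624z^2.
Invertibility requires all roots to lie outside the unit circle, i.e. |z| > 1 for every root.
Set 1 + (0.657) z + (0.624) z^2 = 0, i.e. a z^2 + b z + c = 0 with a = 0.624, b = 0.657, c = 1.
Discriminant D = b^2 - 4ac = (0.657)^2 - 4*(0.624)*1 = 0.431649 - (2.496) = -2.064351.
D < 0, so the roots are the complex-conjugate pair z = (-b +/- i sqrt(-D)) / (2a) = -0.5264 +/- 1.1513i.
For a conjugate pair |z|^2 = z * conj(z) = (product of roots) = c/a = 1/(0.624) = 1.602564, so |z| = sqrt(1.602564) = 1.2659 for both roots.
Moduli of all roots: 1.2659, 1.2659.
All moduli strictly greater than 1? Yes.
Verdict: Invertible.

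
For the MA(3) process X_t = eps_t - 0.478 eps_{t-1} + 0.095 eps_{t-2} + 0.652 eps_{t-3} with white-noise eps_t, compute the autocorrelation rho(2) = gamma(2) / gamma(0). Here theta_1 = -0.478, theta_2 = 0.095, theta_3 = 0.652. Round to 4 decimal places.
\rho(2) = -0.1303

For an MA(q) process with theta_0 = 1, the autocovariance is
  gamma(k) = sigma^2 * sum_{i=0..q-k} theta_i * theta_{i+k},
and rho(k) = gamma(k) / gamma(0). Sigma^2 cancels.
  numerator   = (1)*(0.095) + (-0.478)*(0.652) = -0.216656.
  denominator = (1)^2 + (-0.478)^2 + (0.095)^2 + (0.652)^2 = 1.662613.
  rho(2) = -0.216656 / 1.662613 = -0.1303.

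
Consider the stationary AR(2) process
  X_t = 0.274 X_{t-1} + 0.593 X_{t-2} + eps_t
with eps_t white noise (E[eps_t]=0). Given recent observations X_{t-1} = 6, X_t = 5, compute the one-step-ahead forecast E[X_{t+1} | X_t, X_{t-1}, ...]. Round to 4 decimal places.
E[X_{t+1} \mid \mathcal F_t] = 4.9280

For an AR(p) model X_t = c + sum_i phi_i X_{t-i} + eps_t, the
one-step-ahead conditional mean is
  E[X_{t+1} | X_t, ...] = c + sum_i phi_i X_{t+1-i}.
Substitute known values:
  E[X_{t+1} | ...] = (0.274) * (5) + (0.593) * (6)
                   = 4.9280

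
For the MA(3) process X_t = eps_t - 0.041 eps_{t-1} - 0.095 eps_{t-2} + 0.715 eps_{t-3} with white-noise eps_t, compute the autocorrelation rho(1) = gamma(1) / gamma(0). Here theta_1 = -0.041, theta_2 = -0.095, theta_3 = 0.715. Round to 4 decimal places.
\rho(1) = -0.0690

For an MA(q) process with theta_0 = 1, the autocovariance is
  gamma(k) = sigma^2 * sum_{i=0..q-k} theta_i * theta_{i+k},
and rho(k) = gamma(k) / gamma(0). Sigma^2 cancels.
  numerator   = (1)*(-0.041) + (-0.041)*(-0.095) + (-0.095)*(0.715) = -0.10503.
  denominator = (1)^2 + (-0.041)^2 + (-0.095)^2 + (0.715)^2 = 1.521931.
  rho(1) = -0.10503 / 1.521931 = -0.0690.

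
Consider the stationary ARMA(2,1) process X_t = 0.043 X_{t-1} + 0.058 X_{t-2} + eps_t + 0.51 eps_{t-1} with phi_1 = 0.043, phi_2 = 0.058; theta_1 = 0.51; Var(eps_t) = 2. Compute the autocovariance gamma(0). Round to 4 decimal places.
\gamma(0) = 2.6276

Multiply the model equation by X_{t-k} and take expectations. With theta_0 = psi_0 = 1 and psi_j the MA(infinity) weights, this gives
  gamma(k) - sum_i phi_i gamma(k-i) = c_k,
  c_k = sigma^2 * sum_{j=k..q} theta_j psi_{j-k}   (c_k = 0 for k > q),
using gamma(-m) = gamma(m).
psi-weights needed (psi_j = theta_j + sum_i phi_i psi_{j-i}):
  psi_1 = theta_1 + phi_1 = 0.51 + (0.043) = 0.553
Right-hand sides:
  c_0 = sigma^2 (1 + theta_1 psi_1) = 2 * (1 + (0.51)(0.553)) = 2 * 1.28203 = 2.56406
  c_1 = sigma^2 theta_1 = 2 * (0.51) = 1.02
  c_2 = 0
Equations for k = 0, 1, 2 (AR order 2, c_2 = 0):
  (E0) gamma(0) = phi_1 gamma(1) + phi_2 gamma(2) + c_0
  (E1) gamma(1) = phi_1 gamma(0) + phi_2 gamma(1) + c_1
  (E2) gamma(2) = phi_1 gamma(1) + phi_2 gamma(0)
From (E1): gamma(1) = A gamma(0) + B with
  A = phi_1 / (1 - phi_2) = 0.043 / 0.942 = 0.045648,   B = c_1 / (1 - phi_2) = 1.02 / 0.942 = 1.082803.
Insert (E2) into (E0): gamma(0) (1 - phi_2^2) = phi_1 (1 + phi_2) gamma(1) + c_0.
  phi_1 (1 + phi_2) = (0.043)(1.058) = 0.045494,   1 - phi_2^2 = 0.996636.
Replace gamma(1) by A gamma(0) + B and collect gamma(0):
  gamma(0) [0.996636 - (0.045494)(0.045648)] = (0.045494)(1.082803) + 2.56406
  gamma(0) * 0.994559 = 2.613321
  gamma(0) = 2.613321 / 0.994559 = 2.627617.
Therefore gamma(0) = 2.6276 (to 4 decimal places).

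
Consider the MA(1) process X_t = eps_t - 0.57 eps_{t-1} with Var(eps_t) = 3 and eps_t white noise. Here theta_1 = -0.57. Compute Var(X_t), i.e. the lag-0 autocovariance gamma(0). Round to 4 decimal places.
\gamma(0) = 3.9747

For an MA(q) process X_t = eps_t + sum_i theta_i eps_{t-i} with
Var(eps_t) = sigma^2, the variance is
  gamma(0) = sigma^2 * (1 + sum_i theta_i^2).
  sum_i theta_i^2 = (-0.57)^2 = 0.3249.
  gamma(0) = 3 * (1 + 0.3249) = 3 * 1.3249 = 3.9747.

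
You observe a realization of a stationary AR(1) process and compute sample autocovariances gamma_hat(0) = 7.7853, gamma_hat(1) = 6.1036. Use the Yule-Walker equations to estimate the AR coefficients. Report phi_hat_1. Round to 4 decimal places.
\hat\phi_{1} = 0.7840

The Yule-Walker equations for an AR(p) process read, in matrix form,
  Gamma_p phi = r_p,   with   (Gamma_p)_{ij} = gamma(|i - j|),
                       (r_p)_i = gamma(i),   i,j = 1..p.
Substitute the sample gammas (Toeplitz matrix and right-hand side of size 1):
  Gamma_p = [[7.7853]]
  r_p     = [6.1036]
With p = 1 this is the single equation gamma(0) phi_1 = gamma(1):
  phi_hat_1 = gamma(1) / gamma(0) = 6.1036 / 7.7853 = 0.7840.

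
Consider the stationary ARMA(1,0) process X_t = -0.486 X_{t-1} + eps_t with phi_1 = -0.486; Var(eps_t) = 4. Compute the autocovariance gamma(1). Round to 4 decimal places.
\gamma(1) = -2.5452

Multiply the model equation by X_{t-k} and take expectations. With theta_0 = psi_0 = 1 and psi_j the MA(infinity) weights, this gives
  gamma(k) - sum_i phi_i gamma(k-i) = c_k,
  c_k = sigma^2 * sum_{j=k..q} theta_j psi_{j-k}   (c_k = 0 for k > q),
using gamma(-m) = gamma(m).
Pure AR (q = 0): c_0 = sigma^2 = 4, c_k = 0 for k >= 1.
Equations for k = 0 and k = 1 (AR order 1):
  gamma(0) = phi_1 gamma(1) + c_0
  gamma(1) = phi_1 gamma(0) + c_1
Substituting the second into the first: gamma(0) (1 - phi_1^2) = c_0 + phi_1 c_1, so
  gamma(0) = c_0 / (1 - phi_1^2) = 4 / (1 - (-0.486)^2) = 4 / 0.763804 = 5.236946.
  gamma(1) = phi_1 gamma(0) = (-0.486)(5.236946) = -2.545156.
Therefore gamma(1) = -2.5452 (to 4 decimal places).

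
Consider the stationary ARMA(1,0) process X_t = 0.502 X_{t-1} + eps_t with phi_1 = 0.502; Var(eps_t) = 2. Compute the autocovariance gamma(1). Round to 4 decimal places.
\gamma(1) = 1.3423

Multiply the model equation by X_{t-k} and take expectations. With theta_0 = psi_0 = 1 and psi_j the MA(infinity) weights, this gives
  gamma(k) - sum_i phi_i gamma(k-i) = c_k,
  c_k = sigma^2 * sum_{j=k..q} theta_j psi_{j-k}   (c_k = 0 for k > q),
using gamma(-m) = gamma(m).
Pure AR (q = 0): c_0 = sigma^2 = 2, c_k = 0 for k >= 1.
Equations for k = 0 and k = 1 (AR order 1):
  gamma(0) = phi_1 gamma(1) + c_0
  gamma(1) = phi_1 gamma(0) + c_1
Substituting the second into the first: gamma(0) (1 - phi_1^2) = c_0 + phi_1 c_1, so
  gamma(0) = c_0 / (1 - phi_1^2) = 2 / (1 - (0.502)^2) = 2 / 0.747996 = 2.673811.
  gamma(1) = phi_1 gamma(0) = (0.502)(2.673811) = 1.342253.
Therefore gamma(1) = 1.3423 (to 4 decimal places).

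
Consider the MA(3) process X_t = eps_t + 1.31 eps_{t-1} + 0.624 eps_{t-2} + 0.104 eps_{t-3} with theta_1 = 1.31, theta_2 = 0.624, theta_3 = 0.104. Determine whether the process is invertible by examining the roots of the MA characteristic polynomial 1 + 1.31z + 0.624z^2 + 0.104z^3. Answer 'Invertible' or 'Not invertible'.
\text{Invertible}

The MA(q) characteristic polynomial is P(z) = 1 + 1.31z + 0.624z^2 + 0.104z^3.
Invertibility requires all roots to lie outside the unit circle, i.e. |z| > 1 for every root.
Degree 3: look for a simple real root z0 first, then factor out (1 - z/z0) and solve the remaining quadratic.
Testing z0 = -2.5: P(-2.5) = 1 + (1.31)(-2.5) + (0.624)(-2.5)^2 + (0.104)(-2.5)^3
  = 1 + (-3.275) + (3.9) + (-1.625) = 0.  So z_0 = -2.5 is a root, |z_0| = 2.5.
Divide out the factor (1 + 0.4 z) = (1 - z/z0) (since 1/z0 = -0.4):
  P(z) = (1 + 0.4 z)(1 + (0.91) z + (0.26) z^2)
  [check: z-coef 0.91 - (-0.4) = 1.31; z^2-coef 0.26 - (-0.4)(0.91) = 0.624; z^3-coef -(-0.4)(0.26) = 0.104.]
Remaining roots from the quadratic factor 1 + (0.91) z + (0.26) z^2:
  Set 1 + (0.91) z + (0.26) z^2 = 0, i.e. a z^2 + b z + c = 0 with a = 0.26, b = 0.91, c = 1.
  Discriminant D = b^2 - 4ac = (0.91)^2 - 4*(0.26)*1 = 0.8281 - (1.04) = -0.2119.
  D < 0, so the roots are the complex-conjugate pair z = (-b +/- i sqrt(-D)) / (2a) = -1.75 +/- 0.8852i.
  For a conjugate pair |z|^2 = z * conj(z) = (product of roots) = c/a = 1/(0.26) = 3.846154, so |z| = sqrt(3.846154) = 1.9612 for both roots.
Moduli of all roots: 2.5000, 1.9612, 1.9612.
All moduli strictly greater than 1? Yes.
Verdict: Invertible.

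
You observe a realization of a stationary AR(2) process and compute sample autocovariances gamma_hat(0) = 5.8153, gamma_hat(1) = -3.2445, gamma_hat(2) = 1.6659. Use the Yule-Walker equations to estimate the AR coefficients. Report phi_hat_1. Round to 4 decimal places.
\hat\phi_{1} = -0.5780

The Yule-Walker equations for an AR(p) process read, in matrix form,
  Gamma_p phi = r_p,   with   (Gamma_p)_{ij} = gamma(|i - j|),
                       (r_p)_i = gamma(i),   i,j = 1..p.
Substitute the sample gammas (Toeplitz matrix and right-hand side of size 2):
  Gamma_p = [[5.8153, -3.2445], [-3.2445, 5.8153]]
  r_p     = [-3.2445, 1.6659]
Written out:
  5.8153 phi_1 - 3.2445 phi_2 = -3.2445
  -3.2445 phi_1 + 5.8153 phi_2 = 1.6659
Solve by Cramer's rule:
  det = gamma(0)^2 - gamma(1)^2 = (5.8153)^2 - (-3.2445)^2 = 33.81771409 - 10.52678025 = 23.29093384
  phi_hat_1 = [gamma(1) gamma(0) - gamma(1) gamma(2)] / det = [(-3.2445)(5.8153) - (-3.2445)(1.6659)] / 23.29093384 = -13.4627283 / 23.29093384 = -0.578
  phi_hat_2 = [gamma(0) gamma(2) - gamma(1)^2] / det = [(5.8153)(1.6659) - (-3.2445)^2] / 23.29093384 = -0.83907198 / 23.29093384 = -0.036
So phi_hat = [-0.5780, -0.0360].
Therefore phi_hat_1 = -0.5780.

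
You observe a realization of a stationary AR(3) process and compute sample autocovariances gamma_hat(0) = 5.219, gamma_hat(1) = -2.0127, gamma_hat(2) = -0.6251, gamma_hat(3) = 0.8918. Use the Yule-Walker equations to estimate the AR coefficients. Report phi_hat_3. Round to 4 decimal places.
\hat\phi_{3} = -0.0150

The Yule-Walker equations for an AR(p) process read, in matrix form,
  Gamma_p phi = r_p,   with   (Gamma_p)_{ij} = gamma(|i - j|),
                       (r_p)_i = gamma(i),   i,j = 1..p.
Substitute the sample gammas (Toeplitz matrix and right-hand side of size 3):
  Gamma_p = [[5.219, -2.0127, -0.6251], [-2.0127, 5.219, -2.0127], [-0.6251, -2.0127, 5.219]]
  r_p     = [-2.0127, -0.6251, 0.8918]
Written out (R1..R3):
  (R1) 5.219 phi_1 - 2.0127 phi_2 - 0.6251 phi_3 = -2.0127
  (R2) -2.0127 phi_1 + 5.219 phi_2 - 2.0127 phi_3 = -0.6251
  (R3) -0.6251 phi_1 - 2.0127 phi_2 + 5.219 phi_3 = 0.8918
Gaussian elimination:
  R2 <- R2 - (-2.0127/5.219) R1 = R2 - (-0.385649) R1:  4.442805 phi_2 - 2.253769 phi_3 = -1.401295
  R3 <- R3 - (-0.6251/5.219) R1 = R3 - (-0.119774) R1:  -2.253769 phi_2 + 5.144129 phi_3 = 0.650731
  R3 <- R3 - (-2.253769/4.442805) R2 = R3 - (-0.507285) R2:  4.000826 phi_3 = -0.060125
Back-substitution:
  phi_hat_3 = -0.060125 / 4.000826 = -0.015028
  phi_hat_2 = (-1.401295 - (-2.253769)(-0.015028)) / 4.442805 = -0.323031
  phi_hat_1 = (-2.0127 - (-2.0127)(-0.323031) - (-0.6251)(-0.015028)) / 5.219 = -0.512025
So phi_hat = [-0.5120, -0.3230, -0.0150].
Therefore phi_hat_3 = -0.0150.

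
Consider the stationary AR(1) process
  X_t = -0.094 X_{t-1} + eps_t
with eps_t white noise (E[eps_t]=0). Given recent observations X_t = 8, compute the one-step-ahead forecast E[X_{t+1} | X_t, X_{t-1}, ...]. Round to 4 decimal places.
E[X_{t+1} \mid \mathcal F_t] = -0.7520

For an AR(p) model X_t = c + sum_i phi_i X_{t-i} + eps_t, the
one-step-ahead conditional mean is
  E[X_{t+1} | X_t, ...] = c + sum_i phi_i X_{t+1-i}.
Substitute known values:
  E[X_{t+1} | ...] = (-0.094) * (8)
                   = -0.7520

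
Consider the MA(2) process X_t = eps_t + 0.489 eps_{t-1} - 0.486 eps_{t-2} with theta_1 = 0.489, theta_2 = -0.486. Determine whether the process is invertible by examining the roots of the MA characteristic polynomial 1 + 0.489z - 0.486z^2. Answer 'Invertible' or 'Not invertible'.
\text{Invertible}

The MA(q) characteristic polynomial is P(z) = 1 + 0.489z - 0.486z^2.
Invertibility requires all roots to lie outside the unit circle, i.e. |z| > 1 for every root.
Set 1 + (0.489) z + (-0.486) z^2 = 0, i.e. a z^2 + b z + c = 0 with a = -0.486, b = 0.489, c = 1.
Discriminant D = b^2 - 4ac = (0.489)^2 - 4*(-0.486)*1 = 0.239121 - (-1.944) = 2.183121.
D >= 0, so the roots are real: z = (-b +/- sqrt(D)) / (2a) = (-0.489 +/- 1.477539) / (-0.972).
  z_1 = (-0.489 + 1.477539) / (-0.972) = -1.017,   |z_1| = 1.017.
  z_2 = (-0.489 - 1.477539) / (-0.972) = 2.0232,   |z_2| = 2.0232.
Moduli of all roots: 1.0170, 2.0232.
All moduli strictly greater than 1? Yes.
Verdict: Invertible.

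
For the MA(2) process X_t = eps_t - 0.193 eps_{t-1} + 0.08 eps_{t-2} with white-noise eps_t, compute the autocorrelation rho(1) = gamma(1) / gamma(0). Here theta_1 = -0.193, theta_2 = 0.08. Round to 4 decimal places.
\rho(1) = -0.1997

For an MA(q) process with theta_0 = 1, the autocovariance is
  gamma(k) = sigma^2 * sum_{i=0..q-k} theta_i * theta_{i+k},
and rho(k) = gamma(k) / gamma(0). Sigma^2 cancels.
  numerator   = (1)*(-0.193) + (-0.193)*(0.08) = -0.20844.
  denominator = (1)^2 + (-0.193)^2 + (0.08)^2 = 1.043649.
  rho(1) = -0.20844 / 1.043649 = -0.1997.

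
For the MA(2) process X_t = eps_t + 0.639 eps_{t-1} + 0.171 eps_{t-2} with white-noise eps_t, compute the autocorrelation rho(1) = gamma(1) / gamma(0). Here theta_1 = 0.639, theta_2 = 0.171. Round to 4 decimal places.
\rho(1) = 0.5205

For an MA(q) process with theta_0 = 1, the autocovariance is
  gamma(k) = sigma^2 * sum_{i=0..q-k} theta_i * theta_{i+k},
and rho(k) = gamma(k) / gamma(0). Sigma^2 cancels.
  numerator   = (1)*(0.639) + (0.639)*(0.171) = 0.748269.
  denominator = (1)^2 + (0.639)^2 + (0.171)^2 = 1.437562.
  rho(1) = 0.748269 / 1.437562 = 0.5205.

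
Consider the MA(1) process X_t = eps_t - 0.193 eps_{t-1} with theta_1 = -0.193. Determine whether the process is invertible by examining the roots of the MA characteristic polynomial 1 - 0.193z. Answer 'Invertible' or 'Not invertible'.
\text{Invertible}

The MA(q) characteristic polynomial is P(z) = 1 - 0.193z.
Invertibility requires all roots to lie outside the unit circle, i.e. |z| > 1 for every root.
This is linear in z: 1 + (-0.193) z = 0  =>  z = -1/(-0.193) = 5.181347,  |z| = 5.181347.
Moduli of all roots: 5.1813.
All moduli strictly greater than 1? Yes.
Verdict: Invertible.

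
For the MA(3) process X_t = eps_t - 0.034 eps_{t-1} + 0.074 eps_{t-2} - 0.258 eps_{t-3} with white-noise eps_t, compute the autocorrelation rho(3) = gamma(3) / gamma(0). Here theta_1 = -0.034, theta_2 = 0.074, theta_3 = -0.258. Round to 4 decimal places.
\rho(3) = -0.2404

For an MA(q) process with theta_0 = 1, the autocovariance is
  gamma(k) = sigma^2 * sum_{i=0..q-k} theta_i * theta_{i+k},
and rho(k) = gamma(k) / gamma(0). Sigma^2 cancels.
  numerator   = (1)*(-0.258) = -0.258.
  denominator = (1)^2 + (-0.034)^2 + (0.074)^2 + (-0.258)^2 = 1.073196.
  rho(3) = -0.258 / 1.073196 = -0.2404.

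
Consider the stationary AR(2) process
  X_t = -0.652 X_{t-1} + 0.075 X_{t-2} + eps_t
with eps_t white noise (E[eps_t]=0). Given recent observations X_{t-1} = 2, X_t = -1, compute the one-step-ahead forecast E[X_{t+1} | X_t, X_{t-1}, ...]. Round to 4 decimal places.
E[X_{t+1} \mid \mathcal F_t] = 0.8020

For an AR(p) model X_t = c + sum_i phi_i X_{t-i} + eps_t, the
one-step-ahead conditional mean is
  E[X_{t+1} | X_t, ...] = c + sum_i phi_i X_{t+1-i}.
Substitute known values:
  E[X_{t+1} | ...] = (-0.652) * (-1) + (0.075) * (2)
                   = 0.8020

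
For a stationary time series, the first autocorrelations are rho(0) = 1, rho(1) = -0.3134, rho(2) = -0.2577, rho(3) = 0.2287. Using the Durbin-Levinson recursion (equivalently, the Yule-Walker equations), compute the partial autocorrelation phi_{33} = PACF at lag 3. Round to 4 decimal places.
\phi_{33} = -0.0100

The PACF at lag k is phi_{kk}, the last component of the solution
to the Yule-Walker system G_k phi = r_k where
  (G_k)_{ij} = rho(|i - j|), (r_k)_i = rho(i), i,j = 1..k.
Equivalently, Durbin-Levinson gives phi_{kk} iteratively:
  phi_{11} = rho(1)
  phi_{kk} = [rho(k) - sum_{j=1..k-1} phi_{k-1,j} rho(k-j)]
            / [1 - sum_{j=1..k-1} phi_{k-1,j} rho(j)],
  phi_{k,j} = phi_{k-1,j} - phi_{kk} phi_{k-1,k-j},  j = 1..k-1.
Step k = 1:
  phi_11 = rho(1) = -0.3134.
Step k = 2:
  phi_22 = [rho(2) - phi_11 rho(1)] / [1 - phi_11 rho(1)] = [-0.2577 - (-0.3134)(-0.3134)] / [1 - (-0.3134)(-0.3134)]
         = -0.35591956 / 0.90178044 = -0.394685.
  Update: phi_21 = phi_11 - phi_22 phi_11 = -0.3134 - (-0.394685)(-0.3134) = -0.437094.
Step k = 3:
  phi_33 = [rho(3) - phi_21 rho(2) - phi_22 rho(1)] / [1 - phi_21 rho(1) - phi_22 rho(2)]
    numerator   = 0.2287 - (-0.437094)(-0.2577) - (-0.394685)(-0.3134) = -0.00763363
    denominator = 1 - (-0.437094)(-0.3134) - (-0.394685)(-0.2577) = 0.76130419
  phi_33 = -0.00763363 / 0.76130419 = -0.01.
Therefore phi_{33} = -0.0100.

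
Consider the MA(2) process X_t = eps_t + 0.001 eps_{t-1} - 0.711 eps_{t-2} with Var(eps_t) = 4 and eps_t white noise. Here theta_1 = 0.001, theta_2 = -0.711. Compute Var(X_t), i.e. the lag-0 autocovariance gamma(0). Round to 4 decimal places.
\gamma(0) = 6.0221

For an MA(q) process X_t = eps_t + sum_i theta_i eps_{t-i} with
Var(eps_t) = sigma^2, the variance is
  gamma(0) = sigma^2 * (1 + sum_i theta_i^2).
  sum_i theta_i^2 = (0.001)^2 + (-0.711)^2 = 0.000001 + 0.505521 = 0.505522.
  gamma(0) = 4 * (1 + 0.505522) = 4 * 1.505522 = 6.022088, which rounds to 6.0221.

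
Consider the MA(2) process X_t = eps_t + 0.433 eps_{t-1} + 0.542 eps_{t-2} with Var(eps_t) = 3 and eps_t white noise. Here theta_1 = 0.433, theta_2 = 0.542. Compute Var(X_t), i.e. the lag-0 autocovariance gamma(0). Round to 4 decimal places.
\gamma(0) = 4.4438

For an MA(q) process X_t = eps_t + sum_i theta_i eps_{t-i} with
Var(eps_t) = sigma^2, the variance is
  gamma(0) = sigma^2 * (1 + sum_i theta_i^2).
  sum_i theta_i^2 = (0.433)^2 + (0.542)^2 = 0.187489 + 0.293764 = 0.481253.
  gamma(0) = 3 * (1 + 0.481253) = 3 * 1.481253 = 4.443759, which rounds to 4.4438.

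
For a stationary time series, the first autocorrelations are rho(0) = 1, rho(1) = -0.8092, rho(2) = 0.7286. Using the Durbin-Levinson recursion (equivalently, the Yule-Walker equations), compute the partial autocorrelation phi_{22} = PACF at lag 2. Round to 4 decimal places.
\phi_{22} = 0.2138

The PACF at lag k is phi_{kk}, the last component of the solution
to the Yule-Walker system G_k phi = r_k where
  (G_k)_{ij} = rho(|i - j|), (r_k)_i = rho(i), i,j = 1..k.
Equivalently, Durbin-Levinson gives phi_{kk} iteratively:
  phi_{11} = rho(1)
  phi_{kk} = [rho(k) - sum_{j=1..k-1} phi_{k-1,j} rho(k-j)]
            / [1 - sum_{j=1..k-1} phi_{k-1,j} rho(j)],
  phi_{k,j} = phi_{k-1,j} - phi_{kk} phi_{k-1,k-j},  j = 1..k-1.
Step k = 1:
  phi_11 = rho(1) = -0.8092.
Step k = 2:
  phi_22 = [rho(2) - phi_11 rho(1)] / [1 - phi_11 rho(1)] = [0.7286 - (-0.8092)(-0.8092)] / [1 - (-0.8092)(-0.8092)]
         = 0.07379536 / 0.34519536 = 0.2138.
Therefore phi_{22} = 0.2138.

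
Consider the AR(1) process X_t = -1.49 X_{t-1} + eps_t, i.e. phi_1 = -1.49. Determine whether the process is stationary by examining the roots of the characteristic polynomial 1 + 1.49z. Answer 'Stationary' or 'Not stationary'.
\text{Not stationary}

The AR(p) characteristic polynomial is P(z) = 1 + 1.49z.
Stationarity requires all roots to lie outside the unit circle, i.e. |z| > 1 for every root.
This is linear in z: 1 + (1.49) z = 0  =>  z = -1/(1.49) = -0.671141,  |z| = 0.671141.
Moduli of all roots: 0.6711.
All moduli strictly greater than 1? No.
Verdict: Not stationary.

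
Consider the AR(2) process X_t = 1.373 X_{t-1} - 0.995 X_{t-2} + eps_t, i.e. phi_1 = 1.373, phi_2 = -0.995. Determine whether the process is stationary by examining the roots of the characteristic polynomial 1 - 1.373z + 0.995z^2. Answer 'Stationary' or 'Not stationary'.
\text{Stationary}

The AR(p) characteristic polynomial is P(z) = 1 - 1.373z + 0.995z^2.
Stationarity requires all roots to lie outside the unit circle, i.e. |z| > 1 for every root.
Set 1 + (-1.373) z + (0.995) z^2 = 0, i.e. a z^2 + b z + c = 0 with a = 0.995, b = -1.373, c = 1.
Discriminant D = b^2 - 4ac = (-1.373)^2 - 4*(0.995)*1 = 1.885129 - (3.98) = -2.094871.
D < 0, so the roots are the complex-conjugate pair z = (-b +/- i sqrt(-D)) / (2a) = 0.6899 +/- 0.7273i.
For a conjugate pair |z|^2 = z * conj(z) = (product of roots) = c/a = 1/(0.995) = 1.005025, so |z| = sqrt(1.005025) = 1.0025 for both roots.
Moduli of all roots: 1.0025, 1.0025.
All moduli strictly greater than 1? Yes.
Verdict: Stationary.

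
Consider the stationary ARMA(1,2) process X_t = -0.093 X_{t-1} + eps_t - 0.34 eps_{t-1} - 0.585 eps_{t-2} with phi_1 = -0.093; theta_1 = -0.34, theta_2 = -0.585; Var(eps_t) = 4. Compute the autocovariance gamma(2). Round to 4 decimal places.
\gamma(2) = -2.2563

Multiply the model equation by X_{t-k} and take expectations. With theta_0 = psi_0 = 1 and psi_j the MA(infinity) weights, this gives
  gamma(k) - sum_i phi_i gamma(k-i) = c_k,
  c_k = sigma^2 * sum_{j=k..q} theta_j psi_{j-k}   (c_k = 0 for k > q),
using gamma(-m) = gamma(m).
psi-weights needed (psi_j = theta_j + sum_i phi_i psi_{j-i}):
  psi_1 = theta_1 + phi_1 = -0.34 + (-0.093) = -0.433
  psi_2 = theta_2 + phi_1 psi_1 = -0.585 + (-0.093)(-0.433) = -0.544731
Right-hand sides:
  c_0 = sigma^2 (1 + theta_1 psi_1 + theta_2 psi_2) = 4 * (1 + (-0.34)(-0.433) + (-0.585)(-0.544731)) = 4 * 1.465888 = 5.863551
  c_1 = sigma^2 (theta_1 + theta_2 psi_1) = 4 * (-0.34 + (-0.585)(-0.433)) = -0.34678
  c_2 = sigma^2 theta_2 = 4 * (-0.585) = -2.34
Equations for k = 0 and k = 1 (AR order 1):
  gamma(0) = phi_1 gamma(1) + c_0
  gamma(1) = phi_1 gamma(0) + c_1
Substituting the second into the first: gamma(0) (1 - phi_1^2) = c_0 + phi_1 c_1, so
  gamma(0) = (c_0 + phi_1 c_1) / (1 - phi_1^2) = (5.863551 + (-0.093)(-0.34678)) / (1 - (-0.093)^2) = 5.895801 / 0.991351 = 5.947239.
  gamma(1) = phi_1 gamma(0) + c_1 = (-0.093)(5.947239) + (-0.34678) = -0.899873.
For k = 2: gamma(2) = phi_1 gamma(1) + c_2
  = (-0.093)(-0.899873) + (-2.34) = -2.256312.
Therefore gamma(2) = -2.2563 (to 4 decimal places).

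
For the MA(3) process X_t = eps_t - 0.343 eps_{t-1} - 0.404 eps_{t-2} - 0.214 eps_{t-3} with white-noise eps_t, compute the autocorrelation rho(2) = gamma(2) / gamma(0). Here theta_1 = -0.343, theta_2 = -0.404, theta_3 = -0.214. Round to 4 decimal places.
\rho(2) = -0.2492

For an MA(q) process with theta_0 = 1, the autocovariance is
  gamma(k) = sigma^2 * sum_{i=0..q-k} theta_i * theta_{i+k},
and rho(k) = gamma(k) / gamma(0). Sigma^2 cancels.
  numerator   = (1)*(-0.404) + (-0.343)*(-0.214) = -0.330598.
  denominator = (1)^2 + (-0.343)^2 + (-0.404)^2 + (-0.214)^2 = 1.326661.
  rho(2) = -0.330598 / 1.326661 = -0.2492.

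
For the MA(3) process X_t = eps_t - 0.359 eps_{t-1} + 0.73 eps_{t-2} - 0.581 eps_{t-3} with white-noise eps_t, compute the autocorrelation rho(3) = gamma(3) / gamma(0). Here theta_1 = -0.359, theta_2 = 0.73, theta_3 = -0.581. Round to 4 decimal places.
\rho(3) = -0.2906

For an MA(q) process with theta_0 = 1, the autocovariance is
  gamma(k) = sigma^2 * sum_{i=0..q-k} theta_i * theta_{i+k},
and rho(k) = gamma(k) / gamma(0). Sigma^2 cancels.
  numerator   = (1)*(-0.581) = -0.581.
  denominator = (1)^2 + (-0.359)^2 + (0.73)^2 + (-0.581)^2 = 1.999342.
  rho(3) = -0.581 / 1.999342 = -0.2906.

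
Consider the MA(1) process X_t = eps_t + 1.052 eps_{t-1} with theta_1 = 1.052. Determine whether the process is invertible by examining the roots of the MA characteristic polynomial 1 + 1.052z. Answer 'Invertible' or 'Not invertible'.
\text{Not invertible}

The MA(q) characteristic polynomial is P(z) = 1 + 1.052z.
Invertibility requires all roots to lie outside the unit circle, i.e. |z| > 1 for every root.
This is linear in z: 1 + (1.052) z = 0  =>  z = -1/(1.052) = -0.95057,  |z| = 0.95057.
Moduli of all roots: 0.9506.
All moduli strictly greater than 1? No.
Verdict: Not invertible.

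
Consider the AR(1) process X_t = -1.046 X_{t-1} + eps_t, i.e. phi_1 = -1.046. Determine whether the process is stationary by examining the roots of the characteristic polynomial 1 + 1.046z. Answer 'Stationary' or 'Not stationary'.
\text{Not stationary}

The AR(p) characteristic polynomial is P(z) = 1 + 1.046z.
Stationarity requires all roots to lie outside the unit circle, i.e. |z| > 1 for every root.
This is linear in z: 1 + (1.046) z = 0  =>  z = -1/(1.046) = -0.956023,  |z| = 0.956023.
Moduli of all roots: 0.9560.
All moduli strictly greater than 1? No.
Verdict: Not stationary.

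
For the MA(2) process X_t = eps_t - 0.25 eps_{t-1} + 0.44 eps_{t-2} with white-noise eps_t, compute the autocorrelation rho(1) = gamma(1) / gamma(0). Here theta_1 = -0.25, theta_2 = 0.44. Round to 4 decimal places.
\rho(1) = -0.2866

For an MA(q) process with theta_0 = 1, the autocovariance is
  gamma(k) = sigma^2 * sum_{i=0..q-k} theta_i * theta_{i+k},
and rho(k) = gamma(k) / gamma(0). Sigma^2 cancels.
  numerator   = (1)*(-0.25) + (-0.25)*(0.44) = -0.36.
  denominator = (1)^2 + (-0.25)^2 + (0.44)^2 = 1.2561.
  rho(1) = -0.36 / 1.2561 = -0.2866.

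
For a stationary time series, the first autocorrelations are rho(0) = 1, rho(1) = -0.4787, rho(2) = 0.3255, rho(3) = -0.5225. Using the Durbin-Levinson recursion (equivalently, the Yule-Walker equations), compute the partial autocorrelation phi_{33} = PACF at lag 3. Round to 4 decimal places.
\phi_{33} = -0.4301

The PACF at lag k is phi_{kk}, the last component of the solution
to the Yule-Walker system G_k phi = r_k where
  (G_k)_{ij} = rho(|i - j|), (r_k)_i = rho(i), i,j = 1..k.
Equivalently, Durbin-Levinson gives phi_{kk} iteratively:
  phi_{11} = rho(1)
  phi_{kk} = [rho(k) - sum_{j=1..k-1} phi_{k-1,j} rho(k-j)]
            / [1 - sum_{j=1..k-1} phi_{k-1,j} rho(j)],
  phi_{k,j} = phi_{k-1,j} - phi_{kk} phi_{k-1,k-j},  j = 1..k-1.
Step k = 1:
  phi_11 = rho(1) = -0.4787.
Step k = 2:
  phi_22 = [rho(2) - phi_11 rho(1)] / [1 - phi_11 rho(1)] = [0.3255 - (-0.4787)(-0.4787)] / [1 - (-0.4787)(-0.4787)]
         = 0.09634631 / 0.77084631 = 0.124988.
  Update: phi_21 = phi_11 - phi_22 phi_11 = -0.4787 - (0.124988)(-0.4787) = -0.418868.
Step k = 3:
  phi_33 = [rho(3) - phi_21 rho(2) - phi_22 rho(1)] / [1 - phi_21 rho(1) - phi_22 rho(2)]
    numerator   = -0.5225 - (-0.418868)(0.3255) - (0.124988)(-0.4787) = -0.32632673
    denominator = 1 - (-0.418868)(-0.4787) - (0.124988)(0.3255) = 0.75880421
  phi_33 = -0.32632673 / 0.75880421 = -0.4301.
Therefore phi_{33} = -0.4301.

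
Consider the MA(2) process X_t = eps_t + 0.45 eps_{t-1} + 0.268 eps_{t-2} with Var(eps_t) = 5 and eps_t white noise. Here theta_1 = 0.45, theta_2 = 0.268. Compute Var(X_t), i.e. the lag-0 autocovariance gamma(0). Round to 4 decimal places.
\gamma(0) = 6.3716

For an MA(q) process X_t = eps_t + sum_i theta_i eps_{t-i} with
Var(eps_t) = sigma^2, the variance is
  gamma(0) = sigma^2 * (1 + sum_i theta_i^2).
  sum_i theta_i^2 = (0.45)^2 + (0.268)^2 = 0.2025 + 0.071824 = 0.274324.
  gamma(0) = 5 * (1 + 0.274324) = 5 * 1.274324 = 6.37162, which rounds to 6.3716.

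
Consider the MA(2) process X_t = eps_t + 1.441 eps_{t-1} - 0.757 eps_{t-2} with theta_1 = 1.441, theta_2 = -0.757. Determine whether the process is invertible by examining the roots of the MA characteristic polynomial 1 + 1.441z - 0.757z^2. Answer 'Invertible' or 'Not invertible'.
\text{Not invertible}

The MA(q) characteristic polynomial is P(z) = 1 + 1.441z - 0.757z^2.
Invertibility requires all roots to lie outside the unit circle, i.e. |z| > 1 for every root.
Set 1 + (1.441) z + (-0.757) z^2 = 0, i.e. a z^2 + b z + c = 0 with a = -0.757, b = 1.441, c = 1.
Discriminant D = b^2 - 4ac = (1.441)^2 - 4*(-0.757)*1 = 2.076481 - (-3.028) = 5.104481.
D >= 0, so the roots are real: z = (-b +/- sqrt(D)) / (2a) = (-1.441 +/- 2.25931) / (-1.514).
  z_1 = (-1.441 + 2.25931) / (-1.514) = -0.5405,   |z_1| = 0.5405.
  z_2 = (-1.441 - 2.25931) / (-1.514) = 2.4441,   |z_2| = 2.4441.
Moduli of all roots: 0.5405, 2.4441.
All moduli strictly greater than 1? No.
Verdict: Not invertible.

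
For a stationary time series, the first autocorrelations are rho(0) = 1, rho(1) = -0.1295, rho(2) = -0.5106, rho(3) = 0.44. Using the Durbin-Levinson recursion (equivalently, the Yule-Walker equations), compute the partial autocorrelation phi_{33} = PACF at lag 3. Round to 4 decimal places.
\phi_{33} = 0.3840

The PACF at lag k is phi_{kk}, the last component of the solution
to the Yule-Walker system G_k phi = r_k where
  (G_k)_{ij} = rho(|i - j|), (r_k)_i = rho(i), i,j = 1..k.
Equivalently, Durbin-Levinson gives phi_{kk} iteratively:
  phi_{11} = rho(1)
  phi_{kk} = [rho(k) - sum_{j=1..k-1} phi_{k-1,j} rho(k-j)]
            / [1 - sum_{j=1..k-1} phi_{k-1,j} rho(j)],
  phi_{k,j} = phi_{k-1,j} - phi_{kk} phi_{k-1,k-j},  j = 1..k-1.
Step k = 1:
  phi_11 = rho(1) = -0.1295.
Step k = 2:
  phi_22 = [rho(2) - phi_11 rho(1)] / [1 - phi_11 rho(1)] = [-0.5106 - (-0.1295)(-0.1295)] / [1 - (-0.1295)(-0.1295)]
         = -0.52737025 / 0.98322975 = -0.536365.
  Update: phi_21 = phi_11 - phi_22 phi_11 = -0.1295 - (-0.536365)(-0.1295) = -0.198959.
Step k = 3:
  phi_33 = [rho(3) - phi_21 rho(2) - phi_22 rho(1)] / [1 - phi_21 rho(1) - phi_22 rho(2)]
    numerator   = 0.44 - (-0.198959)(-0.5106) - (-0.536365)(-0.1295) = 0.26895209
    denominator = 1 - (-0.198959)(-0.1295) - (-0.536365)(-0.5106) = 0.70036669
  phi_33 = 0.26895209 / 0.70036669 = 0.384.
Therefore phi_{33} = 0.3840.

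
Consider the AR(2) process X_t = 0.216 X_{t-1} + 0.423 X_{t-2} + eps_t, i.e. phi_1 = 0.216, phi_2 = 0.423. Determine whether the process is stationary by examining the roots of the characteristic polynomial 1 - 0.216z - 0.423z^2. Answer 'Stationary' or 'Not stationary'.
\text{Stationary}

The AR(p) characteristic polynomial is P(z) = 1 - 0.216z - 0.423z^2.
Stationarity requires all roots to lie outside the unit circle, i.e. |z| > 1 for every root.
Set 1 + (-0.216) z + (-0.423) z^2 = 0, i.e. a z^2 + b z + c = 0 with a = -0.423, b = -0.216, c = 1.
Discriminant D = b^2 - 4ac = (-0.216)^2 - 4*(-0.423)*1 = 0.046656 - (-1.692) = 1.738656.
D >= 0, so the roots are real: z = (-b +/- sqrt(D)) / (2a) = (0.216 +/- 1.318581) / (-0.846).
  z_1 = (0.216 + 1.318581) / (-0.846) = -1.8139,   |z_1| = 1.8139.
  z_2 = (0.216 - 1.318581) / (-0.846) = 1.3033,   |z_2| = 1.3033.
Moduli of all roots: 1.8139, 1.3033.
All moduli strictly greater than 1? Yes.
Verdict: Stationary.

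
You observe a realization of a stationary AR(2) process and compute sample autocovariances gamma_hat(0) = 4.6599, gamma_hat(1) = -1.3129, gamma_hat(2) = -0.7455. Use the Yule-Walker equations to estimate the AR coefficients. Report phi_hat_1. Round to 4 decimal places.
\hat\phi_{1} = -0.3550

The Yule-Walker equations for an AR(p) process read, in matrix form,
  Gamma_p phi = r_p,   with   (Gamma_p)_{ij} = gamma(|i - j|),
                       (r_p)_i = gamma(i),   i,j = 1..p.
Substitute the sample gammas (Toeplitz matrix and right-hand side of size 2):
  Gamma_p = [[4.6599, -1.3129], [-1.3129, 4.6599]]
  r_p     = [-1.3129, -0.7455]
Written out:
  4.6599 phi_1 - 1.3129 phi_2 = -1.3129
  -1.3129 phi_1 + 4.6599 phi_2 = -0.7455
Solve by Cramer's rule:
  det = gamma(0)^2 - gamma(1)^2 = (4.6599)^2 - (-1.3129)^2 = 21.71466801 - 1.72370641 = 19.9909616
  phi_hat_1 = [gamma(1) gamma(0) - gamma(1) gamma(2)] / det = [(-1.3129)(4.6599) - (-1.3129)(-0.7455)] / 19.9909616 = -7.09674966 / 19.9909616 = -0.355
  phi_hat_2 = [gamma(0) gamma(2) - gamma(1)^2] / det = [(4.6599)(-0.7455) - (-1.3129)^2] / 19.9909616 = -5.19766186 / 19.9909616 = -0.26
So phi_hat = [-0.3550, -0.2600].
Therefore phi_hat_1 = -0.3550.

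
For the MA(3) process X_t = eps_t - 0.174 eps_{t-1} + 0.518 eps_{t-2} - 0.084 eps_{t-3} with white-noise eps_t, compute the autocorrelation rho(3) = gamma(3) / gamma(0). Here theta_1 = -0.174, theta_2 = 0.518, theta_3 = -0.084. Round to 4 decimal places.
\rho(3) = -0.0643

For an MA(q) process with theta_0 = 1, the autocovariance is
  gamma(k) = sigma^2 * sum_{i=0..q-k} theta_i * theta_{i+k},
and rho(k) = gamma(k) / gamma(0). Sigma^2 cancels.
  numerator   = (1)*(-0.084) = -0.084.
  denominator = (1)^2 + (-0.174)^2 + (0.518)^2 + (-0.084)^2 = 1.305656.
  rho(3) = -0.084 / 1.305656 = -0.0643.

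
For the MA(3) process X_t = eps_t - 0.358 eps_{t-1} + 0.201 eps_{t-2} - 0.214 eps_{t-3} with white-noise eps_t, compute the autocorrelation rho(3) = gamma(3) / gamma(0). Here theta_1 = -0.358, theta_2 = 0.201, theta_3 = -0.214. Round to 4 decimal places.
\rho(3) = -0.1762

For an MA(q) process with theta_0 = 1, the autocovariance is
  gamma(k) = sigma^2 * sum_{i=0..q-k} theta_i * theta_{i+k},
and rho(k) = gamma(k) / gamma(0). Sigma^2 cancels.
  numerator   = (1)*(-0.214) = -0.214.
  denominator = (1)^2 + (-0.358)^2 + (0.201)^2 + (-0.214)^2 = 1.214361.
  rho(3) = -0.214 / 1.214361 = -0.1762.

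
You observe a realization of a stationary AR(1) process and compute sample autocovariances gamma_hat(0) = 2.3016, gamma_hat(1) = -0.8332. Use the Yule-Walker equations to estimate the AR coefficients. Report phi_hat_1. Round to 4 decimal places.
\hat\phi_{1} = -0.3620

The Yule-Walker equations for an AR(p) process read, in matrix form,
  Gamma_p phi = r_p,   with   (Gamma_p)_{ij} = gamma(|i - j|),
                       (r_p)_i = gamma(i),   i,j = 1..p.
Substitute the sample gammas (Toeplitz matrix and right-hand side of size 1):
  Gamma_p = [[2.3016]]
  r_p     = [-0.8332]
With p = 1 this is the single equation gamma(0) phi_1 = gamma(1):
  phi_hat_1 = gamma(1) / gamma(0) = -0.8332 / 2.3016 = -0.3620.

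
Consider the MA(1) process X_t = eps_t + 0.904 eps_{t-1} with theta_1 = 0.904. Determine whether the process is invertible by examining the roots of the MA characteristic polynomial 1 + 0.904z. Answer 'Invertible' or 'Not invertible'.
\text{Invertible}

The MA(q) characteristic polynomial is P(z) = 1 + 0.904z.
Invertibility requires all roots to lie outside the unit circle, i.e. |z| > 1 for every root.
This is linear in z: 1 + (0.904) z = 0  =>  z = -1/(0.904) = -1.106195,  |z| = 1.106195.
Moduli of all roots: 1.1062.
All moduli strictly greater than 1? Yes.
Verdict: Invertible.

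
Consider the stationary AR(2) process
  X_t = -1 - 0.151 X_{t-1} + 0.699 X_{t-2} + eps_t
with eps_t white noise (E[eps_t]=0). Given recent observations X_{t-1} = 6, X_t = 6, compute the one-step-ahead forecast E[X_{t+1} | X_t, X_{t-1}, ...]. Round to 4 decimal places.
E[X_{t+1} \mid \mathcal F_t] = 2.2880

For an AR(p) model X_t = c + sum_i phi_i X_{t-i} + eps_t, the
one-step-ahead conditional mean is
  E[X_{t+1} | X_t, ...] = c + sum_i phi_i X_{t+1-i}.
Substitute known values:
  E[X_{t+1} | ...] = -1 + (-0.151) * (6) + (0.699) * (6)
                   = 2.2880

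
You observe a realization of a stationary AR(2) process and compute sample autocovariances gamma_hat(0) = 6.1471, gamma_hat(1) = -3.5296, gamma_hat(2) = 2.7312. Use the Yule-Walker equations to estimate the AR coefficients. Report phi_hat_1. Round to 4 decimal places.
\hat\phi_{1} = -0.4760

The Yule-Walker equations for an AR(p) process read, in matrix form,
  Gamma_p phi = r_p,   with   (Gamma_p)_{ij} = gamma(|i - j|),
                       (r_p)_i = gamma(i),   i,j = 1..p.
Substitute the sample gammas (Toeplitz matrix and right-hand side of size 2):
  Gamma_p = [[6.1471, -3.5296], [-3.5296, 6.1471]]
  r_p     = [-3.5296, 2.7312]
Written out:
  6.1471 phi_1 - 3.5296 phi_2 = -3.5296
  -3.5296 phi_1 + 6.1471 phi_2 = 2.7312
Solve by Cramer's rule:
  det = gamma(0)^2 - gamma(1)^2 = (6.1471)^2 - (-3.5296)^2 = 37.78683841 - 12.45807616 = 25.32876225
  phi_hat_1 = [gamma(1) gamma(0) - gamma(1) gamma(2)] / det = [(-3.5296)(6.1471) - (-3.5296)(2.7312)] / 25.32876225 = -12.05676064 / 25.32876225 = -0.476
  phi_hat_2 = [gamma(0) gamma(2) - gamma(1)^2] / det = [(6.1471)(2.7312) - (-3.5296)^2] / 25.32876225 = 4.33088336 / 25.32876225 = 0.171
So phi_hat = [-0.4760, 0.1710].
Therefore phi_hat_1 = -0.4760.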